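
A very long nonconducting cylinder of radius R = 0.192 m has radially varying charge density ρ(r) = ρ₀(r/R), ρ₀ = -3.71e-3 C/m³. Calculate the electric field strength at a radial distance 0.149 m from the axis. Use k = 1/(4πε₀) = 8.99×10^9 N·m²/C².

|E| ≈ 1.62×10^7 V/m

Take a coaxial cylindrical Gaussian surface of radius r = 0.149 m and length L (r < R).
Integrating ρ over the cross-section to radius r: λ_enc = (2πρ₀/R) ∫₀^r r'^2 dr' = 2πρ₀ r^3/(3·R) = -1.339e-4 C/m.
Since E is radial and uniform over the curved surface, Φ = E·2πrL = Q_enc/ε₀ = λ_enc L/ε₀.
E = 2k|λ_enc|/r = 2(8.99×10^9)(1.339×10^-4)/(0.149) = 1.62e7 N/C.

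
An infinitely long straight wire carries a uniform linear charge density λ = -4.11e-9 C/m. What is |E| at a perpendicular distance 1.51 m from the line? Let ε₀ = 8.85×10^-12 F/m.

By cylindrical symmetry E is radial; use a coaxial Gaussian cylinder of radius 1.51 m and length L.
Q_enc = λL, so λ_enc = -4.11e-9 C/m.
Gauss's law: E·2πrL = λ_enc L/ε₀.
E = |λ_enc|/(2πε₀r) = (4.11e-9)/(2π·8.85×10^-12·1.51) = 48.9 N/C.

48.9 V/m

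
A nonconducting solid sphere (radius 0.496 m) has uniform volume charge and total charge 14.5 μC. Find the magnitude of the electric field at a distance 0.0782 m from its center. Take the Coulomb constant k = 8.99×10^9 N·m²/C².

By spherical symmetry E is radial; choose a Gaussian sphere of radius r = 0.0782 m (r < R).
Only the charge within r is enclosed: Q_enc = Q·(r/R)³ = (14.5 μC)·(0.0782 m/0.496 m)³ = 5.683×10^-8 C.
Applying ∮E·dA = Q_enc/ε₀ with Φ = E(4πr²):
E = k|Q_enc|/r² = (8.99×10^9)(5.683e-8)/(0.0782)² = 8.35e4 N/C.

|E| ≈ 8.35×10^4 V/m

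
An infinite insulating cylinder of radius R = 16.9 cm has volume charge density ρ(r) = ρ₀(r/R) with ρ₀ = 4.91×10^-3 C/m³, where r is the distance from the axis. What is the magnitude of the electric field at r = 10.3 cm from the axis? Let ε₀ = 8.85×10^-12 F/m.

Choose a coaxial cylinder of radius r = 10.3 cm (arbitrary length L) as the Gaussian surface (r < R).
λ_enc = ∫₀^r ρ(r')·2πr' dr' = (2πρ₀/R)·r^3/3 = 6.649×10^-5 C/m.
By Gauss's law (flux through the curved wall only), E·2πrL = λ_enc L/ε₀.
E = |λ_enc|/(2πε₀r) = (6.649×10^-5)/(2π·8.85×10^-12·0.103) = 1.16e7 N/C.

E = 1.16e7 N/C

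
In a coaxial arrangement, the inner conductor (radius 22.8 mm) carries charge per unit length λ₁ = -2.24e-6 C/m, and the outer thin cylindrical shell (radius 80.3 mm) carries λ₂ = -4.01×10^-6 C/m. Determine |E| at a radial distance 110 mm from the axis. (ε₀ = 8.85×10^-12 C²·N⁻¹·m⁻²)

Coaxial Gaussian cylinder, radius r = 110 mm, length L (r > 80.3 mm, enclosing both).
λ_enc = λ₁ + λ₂ = (-2.24×10^-6) + (-4.01×10^-6) = -6.25×10^-6 C/m.
Gauss's law: E·2πrL = λ_enc L/ε₀.
E = |λ_enc|/(2πε₀r) = (6.25×10^-6)/(2π·8.85×10^-12·0.11) = 1.02e6 N/C.

E ≈ 1.02×10^6 N/C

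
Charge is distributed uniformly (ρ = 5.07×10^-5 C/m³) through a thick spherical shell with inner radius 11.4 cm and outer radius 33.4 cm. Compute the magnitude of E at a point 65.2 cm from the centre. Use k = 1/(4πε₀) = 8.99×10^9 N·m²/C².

E = 1.61×10^5 N/C

Use a concentric Gaussian sphere at r = 65.2 cm (r > 33.4 cm, enclosing the whole shell).
Q_enc = ρ·(4π/3)(b³ − a³) = (5.07×10^-5)·(4π/3)·((0.334)³ − (0.114)³) = 7.598e-6 C.
By Gauss's law, ∮E·dA = E·4πr² = Q_enc/ε₀.
E = k|Q_enc|/r² = (8.99×10^9)(7.598×10^-6)/(0.652)² = 1.61e5 N/C.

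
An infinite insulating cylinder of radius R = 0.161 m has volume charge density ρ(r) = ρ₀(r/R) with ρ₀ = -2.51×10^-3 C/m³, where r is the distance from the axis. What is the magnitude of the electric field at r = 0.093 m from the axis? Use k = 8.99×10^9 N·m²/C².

Choose a coaxial cylinder of radius r = 0.093 m (arbitrary length L) as the Gaussian surface (r < R).
λ_enc = ∫₀^r ρ(r')·2πr' dr' = (2πρ₀/R)·r^3/3 = -2.626e-5 C/m.
Gauss's law: E·2πrL = λ_enc L/ε₀.
E = 2k|λ_enc|/r = 2(8.99×10^9)(2.626e-5)/(0.093) = 5.08×10^6 N/C.

|E| ≈ 5.08×10^6 N/C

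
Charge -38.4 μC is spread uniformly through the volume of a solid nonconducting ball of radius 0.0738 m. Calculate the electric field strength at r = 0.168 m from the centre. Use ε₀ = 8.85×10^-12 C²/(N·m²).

Take a concentric spherical Gaussian surface of radius r = 0.168 m (r > R, so the entire charge is enclosed).
Q_enc = -38.4 μC = -3.84×10^-5 C.
Since E is radial and uniform over the Gaussian sphere, Φ = E·4πr² = Q_enc/ε₀.
E = |Q_enc|/(4πε₀r²) = (3.84×10^-5)/(4π·8.85×10^-12·(0.168)²) = 1.22×10^7 N/C.

|E| = 1.22×10^7 N/C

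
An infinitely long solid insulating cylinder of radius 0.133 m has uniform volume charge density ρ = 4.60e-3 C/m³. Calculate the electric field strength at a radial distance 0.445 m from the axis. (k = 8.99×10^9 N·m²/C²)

E = 1.03×10^7 N/C

Choose a coaxial cylinder of radius r = 0.445 m (arbitrary length L) as the Gaussian surface (r > 0.133 m, full cross-section enclosed).
λ_enc = ρ·πR² = (4.60e-3)π(0.133)² = 2.556×10^-4 C/m.
Gauss's law: E·2πrL = λ_enc L/ε₀.
E = 2k|λ_enc|/r = 2(8.99×10^9)(2.556×10^-4)/(0.445) = 1.03e7 N/C.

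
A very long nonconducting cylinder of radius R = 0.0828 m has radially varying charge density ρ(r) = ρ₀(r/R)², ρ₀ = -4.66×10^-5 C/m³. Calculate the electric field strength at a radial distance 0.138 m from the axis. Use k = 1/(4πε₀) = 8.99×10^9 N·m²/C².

By cylindrical symmetry E is radial; use a coaxial Gaussian cylinder of radius 0.138 m and length L (r > R, full charge per length enclosed).
λ_enc = 2π ∫₀^R ρ₀(r'/R)^2 r' dr' = 2πρ₀R²/4 = -5.018e-7 C/m.
Applying ∮E·dA = Q_enc/ε₀ with the end caps contributing no flux:
E = 2k|λ_enc|/r = 2(8.99×10^9)(5.018e-7)/(0.138) = 6.54×10^4 N/C.

|E| = 6.54×10^4 V/m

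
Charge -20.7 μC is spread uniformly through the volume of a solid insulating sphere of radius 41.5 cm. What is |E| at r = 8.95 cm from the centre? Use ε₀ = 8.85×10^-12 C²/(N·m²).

Use a concentric Gaussian sphere at r = 8.95 cm (r < R).
Only the charge within r is enclosed: Q_enc = Q·(r/R)³ = (-20.7 μC)·(8.95 cm/41.5 cm)³ = -2.076×10^-7 C.
Since E is radial and uniform over the Gaussian sphere, Φ = E·4πr² = Q_enc/ε₀.
E = |Q_enc|/(4πε₀r²) = (2.076×10^-7)/(4π·8.85×10^-12·(0.0895)²) = 2.33×10^5 N/C.

|E| ≈ 2.33×10^5 N/C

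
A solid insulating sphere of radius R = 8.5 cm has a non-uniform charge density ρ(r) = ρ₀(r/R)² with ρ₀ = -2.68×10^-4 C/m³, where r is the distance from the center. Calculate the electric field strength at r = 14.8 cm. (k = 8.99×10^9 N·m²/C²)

Use a concentric Gaussian sphere at r = 14.8 cm (r > R, all charge enclosed).
Q_enc = 4π ∫₀^R ρ₀(r'/R)^2 r'² dr' = 4πρ₀R³/5 = -4.136×10^-7 C.
Applying ∮E·dA = Q_enc/ε₀ with Φ = E(4πr²):
E = k|Q_enc|/r² = (8.99×10^9)(4.136×10^-7)/(0.148)² = 1.70×10^5 N/C.

E = 1.70×10^5 N/C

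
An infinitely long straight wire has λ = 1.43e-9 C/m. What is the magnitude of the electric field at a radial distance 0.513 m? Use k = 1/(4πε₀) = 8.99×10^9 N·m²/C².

E ≈ 50.1 N/C

By cylindrical symmetry E is radial; use a coaxial Gaussian cylinder of radius 0.513 m and length L.
Q_enc = λL, so λ_enc = 1.43×10^-9 C/m.
Gauss's law: E·2πrL = λ_enc L/ε₀.
E = 2k|λ_enc|/r = 2(8.99×10^9)(1.43×10^-9)/(0.513) = 50.1 N/C.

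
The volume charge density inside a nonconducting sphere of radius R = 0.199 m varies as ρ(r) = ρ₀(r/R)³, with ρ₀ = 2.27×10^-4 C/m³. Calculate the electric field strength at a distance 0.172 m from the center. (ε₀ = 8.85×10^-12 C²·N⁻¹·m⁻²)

|E| = 4.75e5 V/m

Symmetry ⇒ E = E(r) r̂. Gaussian sphere of radius r = 0.172 m (r < R).
Q_enc = ∫₀^r ρ(r')·4πr'² dr' = (4πρ₀/R³) ∫₀^r r'^5 dr' = 4πρ₀ r^6/(6·R³) = 1.562×10^-6 C.
Since E is radial and uniform over the Gaussian sphere, Φ = E·4πr² = Q_enc/ε₀.
E = |Q_enc|/(4πε₀r²) = (1.562×10^-6)/(4π·8.85×10^-12·(0.172)²) = 4.75×10^5 N/C.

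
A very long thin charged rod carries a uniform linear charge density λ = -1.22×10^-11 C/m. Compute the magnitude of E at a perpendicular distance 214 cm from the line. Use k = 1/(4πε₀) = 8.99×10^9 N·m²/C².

Choose a coaxial cylinder of radius r = 214 cm (arbitrary length L) as the Gaussian surface.
Q_enc = λL, so λ_enc = -1.22×10^-11 C/m.
Gauss's law: E·2πrL = λ_enc L/ε₀.
E = 2k|λ_enc|/r = 2(8.99×10^9)(1.22×10^-11)/(2.14) = 0.103 N/C.

E = 0.103 V/m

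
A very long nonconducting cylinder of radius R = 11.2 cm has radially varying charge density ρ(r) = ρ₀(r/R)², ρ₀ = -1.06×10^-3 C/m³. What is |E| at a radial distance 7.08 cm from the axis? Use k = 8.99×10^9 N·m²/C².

By cylindrical symmetry E is radial; use a coaxial Gaussian cylinder of radius 7.08 cm and length L (r < R).
λ_enc = ∫₀^r ρ(r')·2πr' dr' = (2πρ₀/R²)·r^4/4 = -3.335e-6 C/m.
Gauss's law: E·2πrL = λ_enc L/ε₀.
E = 2k|λ_enc|/r = 2(8.99×10^9)(3.335e-6)/(0.0708) = 8.47×10^5 N/C.

|E| = 8.47e5 V/m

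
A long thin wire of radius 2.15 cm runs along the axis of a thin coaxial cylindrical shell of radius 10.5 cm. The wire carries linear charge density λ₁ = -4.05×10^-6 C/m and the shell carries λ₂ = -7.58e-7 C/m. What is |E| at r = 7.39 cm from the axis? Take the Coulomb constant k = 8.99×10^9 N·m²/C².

|E| = 9.85e5 N/C

Choose a coaxial cylinder of radius r = 7.39 cm (arbitrary length L) as the Gaussian surface (between the conductors, 2.15 cm < r < 10.5 cm).
The shell at 10.5 cm lies outside the Gaussian surface, so λ_enc = λ₁ = -4.05×10^-6 C/m.
By Gauss's law (flux through the curved wall only), E·2πrL = λ_enc L/ε₀.
E = 2k|λ_enc|/r = 2(8.99×10^9)(4.05×10^-6)/(0.0739) = 9.85e5 N/C.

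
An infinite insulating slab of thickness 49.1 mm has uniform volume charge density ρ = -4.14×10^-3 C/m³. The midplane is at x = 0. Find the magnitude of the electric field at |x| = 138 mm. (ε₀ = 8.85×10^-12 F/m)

The point |x| = 138 mm lies outside the slab (half-thickness 0.02455 m). A symmetric pillbox spanning the full slab encloses Q_enc = ρ·d·A.
Flux = 2EA ⇒ E = |ρ|d/(2ε₀), independent of distance outside.
E = (4.14e-3)(0.0491)/(2·8.85×10^-12) = 1.15×10^7 N/C.

E ≈ 1.15×10^7 N/C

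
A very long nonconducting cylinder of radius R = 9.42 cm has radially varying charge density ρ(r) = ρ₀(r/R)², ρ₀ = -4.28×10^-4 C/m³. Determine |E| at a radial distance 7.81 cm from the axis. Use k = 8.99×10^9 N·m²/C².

|E| = 6.49e5 N/C

Take a coaxial cylindrical Gaussian surface of radius r = 7.81 cm and length L (r < R).
λ_enc = ∫₀^r ρ(r')·2πr' dr' = (2πρ₀/R²)·r^4/4 = -2.819e-6 C/m.
Since E is radial and uniform over the curved surface, Φ = E·2πrL = Q_enc/ε₀ = λ_enc L/ε₀.
E = 2k|λ_enc|/r = 2(8.99×10^9)(2.819×10^-6)/(0.0781) = 6.49×10^5 N/C.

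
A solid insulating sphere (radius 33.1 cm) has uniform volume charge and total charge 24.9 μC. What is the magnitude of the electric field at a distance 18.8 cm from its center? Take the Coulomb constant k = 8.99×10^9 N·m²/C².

Use a concentric Gaussian sphere at r = 18.8 cm (r < R).
Only the charge within r is enclosed: Q_enc = Q·(r/R)³ = (24.9 μC)·(18.8 cm/33.1 cm)³ = 4.562e-6 C.
By Gauss's law, ∮E·dA = E·4πr² = Q_enc/ε₀.
E = k|Q_enc|/r² = (8.99×10^9)(4.562e-6)/(0.188)² = 1.16×10^6 N/C.

E = 1.16e6 N/C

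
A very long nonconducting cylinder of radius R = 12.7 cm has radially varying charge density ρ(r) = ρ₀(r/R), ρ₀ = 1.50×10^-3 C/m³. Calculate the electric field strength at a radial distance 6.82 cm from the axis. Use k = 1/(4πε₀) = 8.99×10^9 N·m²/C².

Coaxial Gaussian cylinder, radius r = 6.82 cm, length L (r < R).
λ_enc = ∫₀^r ρ(r')·2πr' dr' = (2πρ₀/R)·r^3/3 = 7.847e-6 C/m.
Gauss's law: E·2πrL = λ_enc L/ε₀.
E = 2k|λ_enc|/r = 2(8.99×10^9)(7.847×10^-6)/(0.0682) = 2.07×10^6 N/C.

E = 2.07×10^6 N/C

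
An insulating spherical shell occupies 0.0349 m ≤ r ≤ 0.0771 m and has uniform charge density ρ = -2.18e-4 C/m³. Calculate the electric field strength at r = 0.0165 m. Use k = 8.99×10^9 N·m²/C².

By spherical symmetry E is radial; choose a Gaussian sphere of radius r = 0.0165 m (r < 0.0349 m, inside the empty cavity).
No charge is enclosed, so by Gauss's law E·4πr² = 0 ⇒ E = 0.

|E| = 0 V/m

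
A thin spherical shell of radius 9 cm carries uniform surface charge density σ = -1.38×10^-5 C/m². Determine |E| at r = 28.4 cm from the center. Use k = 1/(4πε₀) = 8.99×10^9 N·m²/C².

|E| ≈ 1.57×10^5 N/C

Use a concentric Gaussian sphere at r = 28.4 cm (r > 9 cm).
The entire shell is enclosed: Q_enc = σ·4πR² = (-1.38×10^-5)·4π·(0.09)² = -1.405e-6 C.
Applying ∮E·dA = Q_enc/ε₀ with Φ = E(4πr²):
E = k|Q_enc|/r² = (8.99×10^9)(1.405e-6)/(0.284)² = 1.57e5 N/C.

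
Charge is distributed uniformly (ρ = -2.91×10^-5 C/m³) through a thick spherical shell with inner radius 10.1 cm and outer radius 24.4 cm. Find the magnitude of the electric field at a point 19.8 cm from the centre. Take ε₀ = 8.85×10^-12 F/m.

By spherical symmetry E is radial; choose a Gaussian sphere of radius r = 19.8 cm (within the shell material, 10.1 cm < r < 24.4 cm).
Enclosed charge is the volume from a to r: Q_enc = (4π/3)ρ(r³ − a³) = -8.206×10^-7 C.
Since E is radial and uniform over the Gaussian sphere, Φ = E·4πr² = Q_enc/ε₀.
E = |Q_enc|/(4πε₀r²) = (8.206×10^-7)/(4π·8.85×10^-12·(0.198)²) = 1.88e5 N/C.

1.88×10^5 N/C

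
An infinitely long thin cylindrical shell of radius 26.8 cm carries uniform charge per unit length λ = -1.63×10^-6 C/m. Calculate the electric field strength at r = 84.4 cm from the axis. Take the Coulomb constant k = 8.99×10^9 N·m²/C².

|E| = 3.47e4 N/C

Coaxial Gaussian cylinder, radius r = 84.4 cm, length L (r > 26.8 cm).
The full line charge is enclosed: λ_enc = -1.63×10^-6 C/m.
Gauss's law: E·2πrL = λ_enc L/ε₀.
E = 2k|λ_enc|/r = 2(8.99×10^9)(1.63e-6)/(0.844) = 3.47×10^4 N/C.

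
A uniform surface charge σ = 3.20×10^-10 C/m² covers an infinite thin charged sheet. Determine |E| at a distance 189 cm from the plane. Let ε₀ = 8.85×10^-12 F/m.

18.1 N/C

The symmetry is planar: E is normal to the sheet and the same magnitude on both sides. Take a pillbox straddling the sheet with end-cap area A.
Only the two end caps contribute flux: Φ = 2EA. With Q_enc = σA, Gauss's law gives E = |σ|/(2ε₀).
E = |σ|/(2ε₀) = (3.20×10^-10)/(2·8.85×10^-12) = 18.1 N/C.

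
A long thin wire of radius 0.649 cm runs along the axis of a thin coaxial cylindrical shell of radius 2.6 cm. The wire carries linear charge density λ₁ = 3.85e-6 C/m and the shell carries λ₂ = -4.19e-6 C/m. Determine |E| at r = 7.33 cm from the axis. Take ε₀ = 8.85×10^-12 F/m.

Take a coaxial cylindrical Gaussian surface of radius r = 7.33 cm and length L (r > 2.6 cm, enclosing both).
λ_enc = λ₁ + λ₂ = (3.85×10^-6) + (-4.19e-6) = -3.40×10^-7 C/m.
Applying ∮E·dA = Q_enc/ε₀ with the end caps contributing no flux:
E = |λ_enc|/(2πε₀r) = (3.40e-7)/(2π·8.85×10^-12·0.0733) = 8.34×10^4 N/C.

|E| = 8.34e4 N/C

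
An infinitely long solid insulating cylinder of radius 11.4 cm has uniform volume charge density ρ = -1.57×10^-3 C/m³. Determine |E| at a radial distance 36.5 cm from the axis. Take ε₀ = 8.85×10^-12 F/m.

Choose a coaxial cylinder of radius r = 36.5 cm (arbitrary length L) as the Gaussian surface (r > 11.4 cm, full cross-section enclosed).
λ_enc = ρ·πR² = (-1.57×10^-3)π(0.114)² = -6.41×10^-5 C/m.
By Gauss's law (flux through the curved wall only), E·2πrL = λ_enc L/ε₀.
E = |λ_enc|/(2πε₀r) = (6.41×10^-5)/(2π·8.85×10^-12·0.365) = 3.16×10^6 N/C.

|E| = 3.16e6 N/C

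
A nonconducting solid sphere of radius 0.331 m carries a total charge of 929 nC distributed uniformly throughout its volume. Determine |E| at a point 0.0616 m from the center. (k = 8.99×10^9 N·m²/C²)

|E| = 1.42×10^4 V/m

Symmetry ⇒ E = E(r) r̂. Gaussian sphere of radius r = 0.0616 m (r < R).
For a uniform sphere the enclosed fraction is (r/R)³, so Q_enc = (929 nC)(0.0616/0.331)³ = 5.988e-9 C.
Gauss's law: E·4πr² = Q_enc/ε₀.
E = k|Q_enc|/r² = (8.99×10^9)(5.988×10^-9)/(0.0616)² = 1.42×10^4 N/C.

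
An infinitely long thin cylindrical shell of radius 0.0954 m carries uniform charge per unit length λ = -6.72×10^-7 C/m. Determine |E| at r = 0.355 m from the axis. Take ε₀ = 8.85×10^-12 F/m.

Take a coaxial cylindrical Gaussian surface of radius r = 0.355 m and length L (r > 0.0954 m).
The full line charge is enclosed: λ_enc = -6.72×10^-7 C/m.
Since E is radial and uniform over the curved surface, Φ = E·2πrL = Q_enc/ε₀ = λ_enc L/ε₀.
E = |λ_enc|/(2πε₀r) = (6.72e-7)/(2π·8.85×10^-12·0.355) = 3.40×10^4 N/C.

|E| = 3.40×10^4 V/m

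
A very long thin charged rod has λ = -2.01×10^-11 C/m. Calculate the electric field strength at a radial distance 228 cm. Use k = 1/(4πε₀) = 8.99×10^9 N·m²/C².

|E| = 0.159 N/C

Choose a coaxial cylinder of radius r = 228 cm (arbitrary length L) as the Gaussian surface.
Q_enc = λL, so λ_enc = -2.01×10^-11 C/m.
Since E is radial and uniform over the curved surface, Φ = E·2πrL = Q_enc/ε₀ = λ_enc L/ε₀.
E = 2k|λ_enc|/r = 2(8.99×10^9)(2.01×10^-11)/(2.28) = 0.159 N/C.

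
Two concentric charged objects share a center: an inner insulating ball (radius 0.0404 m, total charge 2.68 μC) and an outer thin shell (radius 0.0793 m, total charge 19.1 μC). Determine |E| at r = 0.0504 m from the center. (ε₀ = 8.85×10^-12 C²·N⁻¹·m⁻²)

Take a concentric spherical Gaussian surface of radius r = 0.0504 m (between the bodies, 0.0404 m < r < 0.0793 m).
The shell at 0.0793 m lies outside the Gaussian surface, so Q_enc = 2.68 μC = 2.68×10^-6 C.
By Gauss's law, ∮E·dA = E·4πr² = Q_enc/ε₀.
E = |Q_enc|/(4πε₀r²) = (2.68×10^-6)/(4π·8.85×10^-12·(0.0504)²) = 9.49×10^6 N/C.

E ≈ 9.49×10^6 N/C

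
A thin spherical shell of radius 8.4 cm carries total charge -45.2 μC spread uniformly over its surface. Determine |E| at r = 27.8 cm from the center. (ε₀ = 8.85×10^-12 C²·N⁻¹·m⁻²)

E ≈ 5.26e6 N/C

Take a concentric spherical Gaussian surface of radius r = 27.8 cm (r > 8.4 cm).
The entire shell is enclosed: Q_enc = -4.52×10^-5 C.
Applying ∮E·dA = Q_enc/ε₀ with Φ = E(4πr²):
E = |Q_enc|/(4πε₀r²) = (4.52e-5)/(4π·8.85×10^-12·(0.278)²) = 5.26e6 N/C.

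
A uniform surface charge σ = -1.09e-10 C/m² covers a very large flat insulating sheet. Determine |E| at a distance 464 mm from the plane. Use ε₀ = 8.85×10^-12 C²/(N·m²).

Choose a cylindrical pillbox piercing the sheet, end faces (area A) parallel to it.
Only the two end caps contribute flux: Φ = 2EA. With Q_enc = σA, Gauss's law gives E = |σ|/(2ε₀).
E = |σ|/(2ε₀) = (1.09×10^-10)/(2·8.85×10^-12) = 6.16 N/C.

|E| = 6.16 N/C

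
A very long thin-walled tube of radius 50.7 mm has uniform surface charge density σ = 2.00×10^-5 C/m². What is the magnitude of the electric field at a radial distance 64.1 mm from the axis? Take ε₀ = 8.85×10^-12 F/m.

1.79e6 V/m

Take a coaxial cylindrical Gaussian surface of radius r = 64.1 mm and length L (r > 50.7 mm).
The whole shell is enclosed: λ_enc = σ·2πR = (2.00×10^-5)·2π·(0.0507) = 6.371×10^-6 C/m.
Gauss's law: E·2πrL = λ_enc L/ε₀.
E = |λ_enc|/(2πε₀r) = (6.371×10^-6)/(2π·8.85×10^-12·0.0641) = 1.79e6 N/C.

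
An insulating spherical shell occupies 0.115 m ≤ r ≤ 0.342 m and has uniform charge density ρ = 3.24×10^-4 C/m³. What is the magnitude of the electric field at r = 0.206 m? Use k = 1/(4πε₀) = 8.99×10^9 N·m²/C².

|E| = 2.08×10^6 N/C

Use a concentric Gaussian sphere at r = 0.206 m (within the shell material, 0.115 m < r < 0.342 m).
Enclosed charge is the volume from a to r: Q_enc = (4π/3)ρ(r³ − a³) = 9.80×10^-6 C.
Gauss's law: E·4πr² = Q_enc/ε₀.
E = k|Q_enc|/r² = (8.99×10^9)(9.80×10^-6)/(0.206)² = 2.08e6 N/C.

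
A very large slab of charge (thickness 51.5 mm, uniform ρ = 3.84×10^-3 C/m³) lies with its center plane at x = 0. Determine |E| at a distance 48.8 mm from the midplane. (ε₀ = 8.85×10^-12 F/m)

E ≈ 1.12e7 N/C

The point |x| = 48.8 mm lies outside the slab (half-thickness 0.02575 m). A symmetric pillbox spanning the full slab encloses Q_enc = ρ·d·A.
Flux = 2EA ⇒ E = |ρ|d/(2ε₀), independent of distance outside.
E = (3.84×10^-3)(0.0515)/(2·8.85×10^-12) = 1.12×10^7 N/C.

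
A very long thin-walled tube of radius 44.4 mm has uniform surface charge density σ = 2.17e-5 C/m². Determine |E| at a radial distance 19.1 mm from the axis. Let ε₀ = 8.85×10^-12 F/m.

E = 0

By cylindrical symmetry E is radial; use a coaxial Gaussian cylinder of radius 19.1 mm and length L (r < 44.4 mm, inside the shell).
All the surface charge lies outside this cylinder: Q_enc = 0, hence E = 0.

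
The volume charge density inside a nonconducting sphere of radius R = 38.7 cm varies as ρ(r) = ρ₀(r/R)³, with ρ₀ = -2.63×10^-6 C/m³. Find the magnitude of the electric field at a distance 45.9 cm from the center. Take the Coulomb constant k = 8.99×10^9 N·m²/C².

|E| ≈ 1.36e4 N/C

Take a concentric spherical Gaussian surface of radius r = 45.9 cm (r > R, all charge enclosed).
Q_enc = 4π ∫₀^R ρ₀(r'/R)^3 r'² dr' = 4πρ₀R³/6 = -3.193×10^-7 C.
Gauss's law: E·4πr² = Q_enc/ε₀.
E = k|Q_enc|/r² = (8.99×10^9)(3.193×10^-7)/(0.459)² = 1.36×10^4 N/C.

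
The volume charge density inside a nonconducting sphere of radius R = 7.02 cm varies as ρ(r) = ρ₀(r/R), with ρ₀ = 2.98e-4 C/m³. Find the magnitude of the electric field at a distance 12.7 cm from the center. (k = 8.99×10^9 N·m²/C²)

Take a concentric spherical Gaussian surface of radius r = 12.7 cm (r > R, all charge enclosed).
Q_enc = 4π ∫₀^R ρ₀(r'/R)^1 r'² dr' = 4πρ₀R³/4 = 3.239e-7 C.
Gauss's law: E·4πr² = Q_enc/ε₀.
E = k|Q_enc|/r² = (8.99×10^9)(3.239e-7)/(0.127)² = 1.81×10^5 N/C.

1.81×10^5 N/C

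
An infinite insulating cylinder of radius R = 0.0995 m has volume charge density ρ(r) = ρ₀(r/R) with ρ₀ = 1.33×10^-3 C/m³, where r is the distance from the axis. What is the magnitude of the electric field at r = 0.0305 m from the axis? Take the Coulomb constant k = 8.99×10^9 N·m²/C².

E = 4.68×10^5 N/C

Choose a coaxial cylinder of radius r = 0.0305 m (arbitrary length L) as the Gaussian surface (r < R).
Integrating ρ over the cross-section to radius r: λ_enc = (2πρ₀/R) ∫₀^r r'^2 dr' = 2πρ₀ r^3/(3·R) = 7.943×10^-7 C/m.
Since E is radial and uniform over the curved surface, Φ = E·2πrL = Q_enc/ε₀ = λ_enc L/ε₀.
E = 2k|λ_enc|/r = 2(8.99×10^9)(7.943×10^-7)/(0.0305) = 4.68×10^5 N/C.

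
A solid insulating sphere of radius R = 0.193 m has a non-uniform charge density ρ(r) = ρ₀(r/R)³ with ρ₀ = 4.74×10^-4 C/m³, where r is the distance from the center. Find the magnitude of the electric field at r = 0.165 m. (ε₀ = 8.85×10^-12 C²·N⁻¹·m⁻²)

|E| ≈ 9.20e5 N/C

Use a concentric Gaussian sphere at r = 0.165 m (r < R).
Integrate the density: Q_enc = 4π ∫₀^r ρ₀(r'/R)^3 r'² dr' = 4πρ₀ r^6/(6·R³) = 2.787×10^-6 C.
Applying ∮E·dA = Q_enc/ε₀ with Φ = E(4πr²):
E = |Q_enc|/(4πε₀r²) = (2.787e-6)/(4π·8.85×10^-12·(0.165)²) = 9.20e5 N/C.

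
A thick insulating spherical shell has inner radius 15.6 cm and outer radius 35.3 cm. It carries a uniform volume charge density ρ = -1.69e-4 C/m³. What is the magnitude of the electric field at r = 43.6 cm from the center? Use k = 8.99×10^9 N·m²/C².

|E| = 1.35e6 V/m

By spherical symmetry E is radial; choose a Gaussian sphere of radius r = 43.6 cm (r > 35.3 cm, enclosing the whole shell).
Q_enc = ρ·(4π/3)(b³ − a³) = (-1.69e-4)·(4π/3)·((0.353)³ − (0.156)³) = -2.845×10^-5 C.
Applying ∮E·dA = Q_enc/ε₀ with Φ = E(4πr²):
E = k|Q_enc|/r² = (8.99×10^9)(2.845e-5)/(0.436)² = 1.35×10^6 N/C.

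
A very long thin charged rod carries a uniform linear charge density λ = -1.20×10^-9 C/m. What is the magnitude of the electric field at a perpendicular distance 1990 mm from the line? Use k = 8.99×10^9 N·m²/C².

|E| ≈ 10.8 V/m

Choose a coaxial cylinder of radius r = 1990 mm (arbitrary length L) as the Gaussian surface.
Q_enc = λL, so λ_enc = -1.20e-9 C/m.
Gauss's law: E·2πrL = λ_enc L/ε₀.
E = 2k|λ_enc|/r = 2(8.99×10^9)(1.20×10^-9)/(1.99) = 10.8 N/C.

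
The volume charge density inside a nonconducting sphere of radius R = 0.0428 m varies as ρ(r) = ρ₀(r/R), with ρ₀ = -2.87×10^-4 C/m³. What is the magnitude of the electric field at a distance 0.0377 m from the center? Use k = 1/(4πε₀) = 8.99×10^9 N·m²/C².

E = 2.69e5 N/C

Use a concentric Gaussian sphere at r = 0.0377 m (r < R).
Q_enc = ∫₀^r ρ(r')·4πr'² dr' = (4πρ₀/R) ∫₀^r r'^3 dr' = 4πρ₀ r^4/(4·R) = -4.256×10^-8 C.
Applying ∮E·dA = Q_enc/ε₀ with Φ = E(4πr²):
E = k|Q_enc|/r² = (8.99×10^9)(4.256×10^-8)/(0.0377)² = 2.69×10^5 N/C.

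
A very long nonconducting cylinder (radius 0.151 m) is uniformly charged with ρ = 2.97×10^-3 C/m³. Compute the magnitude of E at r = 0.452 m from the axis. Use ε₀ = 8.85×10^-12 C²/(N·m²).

Take a coaxial cylindrical Gaussian surface of radius r = 0.452 m and length L (r > 0.151 m, full cross-section enclosed).
λ_enc = ρ·πR² = (2.97×10^-3)π(0.151)² = 2.127×10^-4 C/m.
Gauss's law: E·2πrL = λ_enc L/ε₀.
E = |λ_enc|/(2πε₀r) = (2.127×10^-4)/(2π·8.85×10^-12·0.452) = 8.46×10^6 N/C.

|E| = 8.46×10^6 N/C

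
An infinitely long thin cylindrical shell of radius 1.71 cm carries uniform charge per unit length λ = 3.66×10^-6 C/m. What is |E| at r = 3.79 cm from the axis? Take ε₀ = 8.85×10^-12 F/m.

|E| = 1.74×10^6 V/m

Take a coaxial cylindrical Gaussian surface of radius r = 3.79 cm and length L (r > 1.71 cm).
The full line charge is enclosed: λ_enc = 3.66×10^-6 C/m.
Gauss's law: E·2πrL = λ_enc L/ε₀.
E = |λ_enc|/(2πε₀r) = (3.66×10^-6)/(2π·8.85×10^-12·0.0379) = 1.74e6 N/C.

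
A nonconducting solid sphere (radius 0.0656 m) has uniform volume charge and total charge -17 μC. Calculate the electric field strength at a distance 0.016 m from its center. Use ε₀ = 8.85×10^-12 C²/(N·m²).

Symmetry ⇒ E = E(r) r̂. Gaussian sphere of radius r = 0.016 m (r < R).
Only the charge within r is enclosed: Q_enc = Q·(r/R)³ = (-17 μC)·(0.016 m/0.0656 m)³ = -2.467e-7 C.
Since E is radial and uniform over the Gaussian sphere, Φ = E·4πr² = Q_enc/ε₀.
E = |Q_enc|/(4πε₀r²) = (2.467e-7)/(4π·8.85×10^-12·(0.016)²) = 8.66×10^6 N/C.

|E| ≈ 8.66×10^6 V/m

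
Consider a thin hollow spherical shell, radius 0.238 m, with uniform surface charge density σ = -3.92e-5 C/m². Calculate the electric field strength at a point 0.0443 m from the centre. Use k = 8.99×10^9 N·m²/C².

By spherical symmetry E is radial; choose a Gaussian sphere of radius r = 0.0443 m (inside the shell, r < 0.238 m).
All the charge is outside the Gaussian surface: Q_enc = 0, hence E = 0 everywhere inside the shell.

E = 0 (no enclosed charge)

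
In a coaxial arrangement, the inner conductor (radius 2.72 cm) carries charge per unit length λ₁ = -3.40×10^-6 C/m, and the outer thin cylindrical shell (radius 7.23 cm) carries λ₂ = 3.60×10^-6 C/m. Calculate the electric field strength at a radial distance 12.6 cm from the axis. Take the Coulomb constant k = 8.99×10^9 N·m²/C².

Coaxial Gaussian cylinder, radius r = 12.6 cm, length L (r > 7.23 cm, enclosing both).
λ_enc = λ₁ + λ₂ = (-3.40e-6) + (3.60e-6) = 2.00×10^-7 C/m.
Since E is radial and uniform over the curved surface, Φ = E·2πrL = Q_enc/ε₀ = λ_enc L/ε₀.
E = 2k|λ_enc|/r = 2(8.99×10^9)(2.00e-7)/(0.126) = 2.85×10^4 N/C.

|E| = 2.85×10^4 N/C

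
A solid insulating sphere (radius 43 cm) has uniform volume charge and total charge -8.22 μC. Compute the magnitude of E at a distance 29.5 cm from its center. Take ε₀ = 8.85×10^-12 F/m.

2.74e5 N/C

Use a concentric Gaussian sphere at r = 29.5 cm (r < R).
Only the charge within r is enclosed: Q_enc = Q·(r/R)³ = (-8.22 μC)·(29.5 cm/43 cm)³ = -2.654×10^-6 C.
Since E is radial and uniform over the Gaussian sphere, Φ = E·4πr² = Q_enc/ε₀.
E = |Q_enc|/(4πε₀r²) = (2.654e-6)/(4π·8.85×10^-12·(0.295)²) = 2.74×10^5 N/C.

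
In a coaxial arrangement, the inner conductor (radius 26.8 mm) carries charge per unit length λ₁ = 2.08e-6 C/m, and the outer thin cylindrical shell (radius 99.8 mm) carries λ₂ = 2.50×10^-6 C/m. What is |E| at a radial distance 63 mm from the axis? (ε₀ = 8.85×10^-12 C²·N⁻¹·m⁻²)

E = 5.94×10^5 N/C

Choose a coaxial cylinder of radius r = 63 mm (arbitrary length L) as the Gaussian surface (between the conductors, 26.8 mm < r < 99.8 mm).
The shell at 99.8 mm lies outside the Gaussian surface, so λ_enc = λ₁ = 2.08×10^-6 C/m.
Applying ∮E·dA = Q_enc/ε₀ with the end caps contributing no flux:
E = |λ_enc|/(2πε₀r) = (2.08×10^-6)/(2π·8.85×10^-12·0.063) = 5.94×10^5 N/C.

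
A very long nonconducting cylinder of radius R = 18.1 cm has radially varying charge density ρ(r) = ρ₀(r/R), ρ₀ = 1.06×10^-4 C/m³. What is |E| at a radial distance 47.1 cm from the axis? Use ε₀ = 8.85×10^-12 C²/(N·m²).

By cylindrical symmetry E is radial; use a coaxial Gaussian cylinder of radius 47.1 cm and length L (r > R, full charge per length enclosed).
λ_enc = 2π ∫₀^R ρ₀(r'/R)^1 r' dr' = 2πρ₀R²/3 = 7.273×10^-6 C/m.
By Gauss's law (flux through the curved wall only), E·2πrL = λ_enc L/ε₀.
E = |λ_enc|/(2πε₀r) = (7.273e-6)/(2π·8.85×10^-12·0.471) = 2.78e5 N/C.

2.78×10^5 N/C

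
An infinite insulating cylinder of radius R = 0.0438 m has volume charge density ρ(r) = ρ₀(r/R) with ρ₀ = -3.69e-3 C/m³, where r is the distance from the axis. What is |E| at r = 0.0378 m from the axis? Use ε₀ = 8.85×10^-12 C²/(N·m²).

Coaxial Gaussian cylinder, radius r = 0.0378 m, length L (r < R).
λ_enc = ∫₀^r ρ(r')·2πr' dr' = (2πρ₀/R)·r^3/3 = -9.53×10^-6 C/m.
Since E is radial and uniform over the curved surface, Φ = E·2πrL = Q_enc/ε₀ = λ_enc L/ε₀.
E = |λ_enc|/(2πε₀r) = (9.53×10^-6)/(2π·8.85×10^-12·0.0378) = 4.53×10^6 N/C.

E = 4.53×10^6 V/m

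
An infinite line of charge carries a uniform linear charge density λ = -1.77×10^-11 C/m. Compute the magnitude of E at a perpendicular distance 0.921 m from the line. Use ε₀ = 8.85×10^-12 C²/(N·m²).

0.346 V/m

Choose a coaxial cylinder of radius r = 0.921 m (arbitrary length L) as the Gaussian surface.
Q_enc = λL, so λ_enc = -1.77e-11 C/m.
Since E is radial and uniform over the curved surface, Φ = E·2πrL = Q_enc/ε₀ = λ_enc L/ε₀.
E = |λ_enc|/(2πε₀r) = (1.77×10^-11)/(2π·8.85×10^-12·0.921) = 0.346 N/C.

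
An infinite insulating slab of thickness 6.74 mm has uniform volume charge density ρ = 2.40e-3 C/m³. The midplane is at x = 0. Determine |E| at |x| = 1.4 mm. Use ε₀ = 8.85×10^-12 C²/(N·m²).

By symmetry E is perpendicular to the slab. A Gaussian pillbox from −1.4 mm to +1.4 mm (face area A) lies entirely within the slab.
Q_enc = ρ·(2x)·A and flux = 2EA, so 2EA = 2ρxA/ε₀ ⇒ E = |ρ|x/ε₀.
E = (2.40×10^-3)(0.0014)/(8.85×10^-12) = 3.80e5 N/C.

|E| = 3.80×10^5 V/m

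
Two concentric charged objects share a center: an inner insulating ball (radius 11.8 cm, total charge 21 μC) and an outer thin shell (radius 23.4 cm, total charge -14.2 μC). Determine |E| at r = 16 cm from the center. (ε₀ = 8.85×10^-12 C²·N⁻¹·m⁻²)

E = 7.38e6 V/m

Use a concentric Gaussian sphere at r = 16 cm (between the bodies, 11.8 cm < r < 23.4 cm).
The shell at 23.4 cm lies outside the Gaussian surface, so Q_enc = 21 μC = 2.10×10^-5 C.
Applying ∮E·dA = Q_enc/ε₀ with Φ = E(4πr²):
E = |Q_enc|/(4πε₀r²) = (2.10×10^-5)/(4π·8.85×10^-12·(0.16)²) = 7.38e6 N/C.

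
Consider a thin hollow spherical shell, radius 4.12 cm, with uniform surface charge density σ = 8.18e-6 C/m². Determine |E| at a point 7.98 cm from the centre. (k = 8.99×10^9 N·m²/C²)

|E| = 2.46×10^5 V/m

Take a concentric spherical Gaussian surface of radius r = 7.98 cm (r > 4.12 cm).
The entire shell is enclosed: Q_enc = σ·4πR² = (8.18e-6)·4π·(0.0412)² = 1.745×10^-7 C.
Applying ∮E·dA = Q_enc/ε₀ with Φ = E(4πr²):
E = k|Q_enc|/r² = (8.99×10^9)(1.745×10^-7)/(0.0798)² = 2.46×10^5 N/C.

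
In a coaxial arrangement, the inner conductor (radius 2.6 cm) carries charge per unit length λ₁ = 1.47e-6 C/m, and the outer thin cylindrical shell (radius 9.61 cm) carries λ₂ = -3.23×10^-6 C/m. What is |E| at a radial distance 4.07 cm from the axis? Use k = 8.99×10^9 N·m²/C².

Choose a coaxial cylinder of radius r = 4.07 cm (arbitrary length L) as the Gaussian surface (between the conductors, 2.6 cm < r < 9.61 cm).
The shell at 9.61 cm lies outside the Gaussian surface, so λ_enc = λ₁ = 1.47×10^-6 C/m.
Applying ∮E·dA = Q_enc/ε₀ with the end caps contributing no flux:
E = 2k|λ_enc|/r = 2(8.99×10^9)(1.47×10^-6)/(0.0407) = 6.49×10^5 N/C.

|E| ≈ 6.49e5 N/C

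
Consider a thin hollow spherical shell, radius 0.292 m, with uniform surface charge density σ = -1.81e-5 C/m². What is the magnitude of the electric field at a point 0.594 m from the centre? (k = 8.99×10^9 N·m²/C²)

4.94e5 N/C

Take a concentric spherical Gaussian surface of radius r = 0.594 m (r > 0.292 m).
The entire shell is enclosed: Q_enc = σ·4πR² = (-1.81×10^-5)·4π·(0.292)² = -1.939×10^-5 C.
Since E is radial and uniform over the Gaussian sphere, Φ = E·4πr² = Q_enc/ε₀.
E = k|Q_enc|/r² = (8.99×10^9)(1.939×10^-5)/(0.594)² = 4.94×10^5 N/C.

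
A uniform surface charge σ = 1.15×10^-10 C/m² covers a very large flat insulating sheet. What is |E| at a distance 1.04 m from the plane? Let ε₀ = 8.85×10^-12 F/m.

|E| ≈ 6.5 N/C

The symmetry is planar: E is normal to the sheet and the same magnitude on both sides. Take a pillbox straddling the sheet with end-cap area A.
Only the two end caps contribute flux: Φ = 2EA. With Q_enc = σA, Gauss's law gives E = |σ|/(2ε₀).
E = |σ|/(2ε₀) = (1.15×10^-10)/(2·8.85×10^-12) = 6.5 N/C.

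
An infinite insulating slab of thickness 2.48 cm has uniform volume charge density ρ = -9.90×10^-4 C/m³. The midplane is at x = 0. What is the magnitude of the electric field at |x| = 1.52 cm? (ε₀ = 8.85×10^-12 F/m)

The point |x| = 1.52 cm lies outside the slab (half-thickness 0.0124 m). A symmetric pillbox spanning the full slab encloses Q_enc = ρ·d·A.
Flux = 2EA ⇒ E = |ρ|d/(2ε₀), independent of distance outside.
E = (9.90×10^-4)(0.0248)/(2·8.85×10^-12) = 1.39e6 N/C.

|E| = 1.39×10^6 N/C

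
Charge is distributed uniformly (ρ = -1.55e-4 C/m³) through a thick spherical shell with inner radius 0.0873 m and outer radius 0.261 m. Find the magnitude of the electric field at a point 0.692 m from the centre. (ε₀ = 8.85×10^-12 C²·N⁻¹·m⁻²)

2.09×10^5 N/C

By spherical symmetry E is radial; choose a Gaussian sphere of radius r = 0.692 m (r > 0.261 m, enclosing the whole shell).
Q_enc = ρ·(4π/3)(b³ − a³) = (-1.55e-4)·(4π/3)·((0.261)³ − (0.0873)³) = -1.111e-5 C.
Gauss's law: E·4πr² = Q_enc/ε₀.
E = |Q_enc|/(4πε₀r²) = (1.111e-5)/(4π·8.85×10^-12·(0.692)²) = 2.09e5 N/C.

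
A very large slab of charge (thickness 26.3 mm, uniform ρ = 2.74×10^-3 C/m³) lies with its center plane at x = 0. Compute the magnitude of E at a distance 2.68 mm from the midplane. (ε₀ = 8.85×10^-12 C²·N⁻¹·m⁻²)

8.30×10^5 N/C

By symmetry E is perpendicular to the slab. A Gaussian pillbox from −2.68 mm to +2.68 mm (face area A) lies entirely within the slab.
Q_enc = ρ·(2x)·A and flux = 2EA, so 2EA = 2ρxA/ε₀ ⇒ E = |ρ|x/ε₀.
E = (2.74e-3)(0.00268)/(8.85×10^-12) = 8.30e5 N/C.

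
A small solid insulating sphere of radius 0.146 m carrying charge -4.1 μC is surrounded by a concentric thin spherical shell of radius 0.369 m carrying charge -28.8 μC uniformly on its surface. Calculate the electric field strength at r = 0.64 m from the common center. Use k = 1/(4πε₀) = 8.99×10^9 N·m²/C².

Use a concentric Gaussian sphere at r = 0.64 m (r > 0.369 m, enclosing both).
Q_enc = (-4.1 μC) + (-28.8 μC) = -3.29×10^-5 C.
By Gauss's law, ∮E·dA = E·4πr² = Q_enc/ε₀.
E = k|Q_enc|/r² = (8.99×10^9)(3.29×10^-5)/(0.64)² = 7.22×10^5 N/C.

|E| ≈ 7.22×10^5 N/C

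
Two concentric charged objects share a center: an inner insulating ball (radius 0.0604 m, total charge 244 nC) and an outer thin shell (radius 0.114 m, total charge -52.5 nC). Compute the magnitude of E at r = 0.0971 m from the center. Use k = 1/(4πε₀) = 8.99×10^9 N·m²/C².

E ≈ 2.33e5 V/m

By spherical symmetry E is radial; choose a Gaussian sphere of radius r = 0.0971 m (between the bodies, 0.0604 m < r < 0.114 m).
The shell at 0.114 m lies outside the Gaussian surface, so Q_enc = 244 nC = 2.44×10^-7 C.
Since E is radial and uniform over the Gaussian sphere, Φ = E·4πr² = Q_enc/ε₀.
E = k|Q_enc|/r² = (8.99×10^9)(2.44×10^-7)/(0.0971)² = 2.33×10^5 N/C.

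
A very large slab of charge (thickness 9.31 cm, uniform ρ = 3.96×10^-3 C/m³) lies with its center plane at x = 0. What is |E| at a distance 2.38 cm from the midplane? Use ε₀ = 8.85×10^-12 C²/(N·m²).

|E| ≈ 1.06×10^7 V/m

By symmetry E is perpendicular to the slab. A Gaussian pillbox from −2.38 cm to +2.38 cm (face area A) lies entirely within the slab.
Q_enc = ρ·(2x)·A and flux = 2EA, so 2EA = 2ρxA/ε₀ ⇒ E = |ρ|x/ε₀.
E = (3.96×10^-3)(0.0238)/(8.85×10^-12) = 1.06e7 N/C.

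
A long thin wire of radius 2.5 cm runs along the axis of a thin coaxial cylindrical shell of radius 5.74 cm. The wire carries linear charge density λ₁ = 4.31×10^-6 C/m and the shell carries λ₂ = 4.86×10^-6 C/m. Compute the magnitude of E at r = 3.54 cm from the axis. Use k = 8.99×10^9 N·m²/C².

2.19e6 N/C

Choose a coaxial cylinder of radius r = 3.54 cm (arbitrary length L) as the Gaussian surface (between the conductors, 2.5 cm < r < 5.74 cm).
The shell at 5.74 cm lies outside the Gaussian surface, so λ_enc = λ₁ = 4.31×10^-6 C/m.
Gauss's law: E·2πrL = λ_enc L/ε₀.
E = 2k|λ_enc|/r = 2(8.99×10^9)(4.31×10^-6)/(0.0354) = 2.19×10^6 N/C.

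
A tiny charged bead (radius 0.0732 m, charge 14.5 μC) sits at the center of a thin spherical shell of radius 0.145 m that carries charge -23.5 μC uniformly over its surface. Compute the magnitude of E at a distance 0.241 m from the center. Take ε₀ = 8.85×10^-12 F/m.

E = 1.39×10^6 N/C

Symmetry ⇒ E = E(r) r̂. Gaussian sphere of radius r = 0.241 m (r > 0.145 m, enclosing both).
Q_enc = (14.5 μC) + (-23.5 μC) = -9.00×10^-6 C.
Gauss's law: E·4πr² = Q_enc/ε₀.
E = |Q_enc|/(4πε₀r²) = (9.00e-6)/(4π·8.85×10^-12·(0.241)²) = 1.39×10^6 N/C.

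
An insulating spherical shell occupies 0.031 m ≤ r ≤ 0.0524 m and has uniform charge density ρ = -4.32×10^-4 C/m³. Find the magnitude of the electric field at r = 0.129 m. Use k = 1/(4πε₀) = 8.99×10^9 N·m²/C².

1.12e5 N/C

Use a concentric Gaussian sphere at r = 0.129 m (r > 0.0524 m, enclosing the whole shell).
Q_enc = ρ·(4π/3)(b³ − a³) = (-4.32×10^-4)·(4π/3)·((0.0524)³ − (0.031)³) = -2.064×10^-7 C.
Since E is radial and uniform over the Gaussian sphere, Φ = E·4πr² = Q_enc/ε₀.
E = k|Q_enc|/r² = (8.99×10^9)(2.064×10^-7)/(0.129)² = 1.12×10^5 N/C.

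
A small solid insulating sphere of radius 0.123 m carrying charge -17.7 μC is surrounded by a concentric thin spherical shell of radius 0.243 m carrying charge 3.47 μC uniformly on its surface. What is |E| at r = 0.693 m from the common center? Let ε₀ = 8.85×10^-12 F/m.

|E| ≈ 2.66e5 V/m

Use a concentric Gaussian sphere at r = 0.693 m (r > 0.243 m, enclosing both).
Q_enc = (-17.7 μC) + (3.47 μC) = -1.423×10^-5 C.
Gauss's law: E·4πr² = Q_enc/ε₀.
E = |Q_enc|/(4πε₀r²) = (1.423×10^-5)/(4π·8.85×10^-12·(0.693)²) = 2.66e5 N/C.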